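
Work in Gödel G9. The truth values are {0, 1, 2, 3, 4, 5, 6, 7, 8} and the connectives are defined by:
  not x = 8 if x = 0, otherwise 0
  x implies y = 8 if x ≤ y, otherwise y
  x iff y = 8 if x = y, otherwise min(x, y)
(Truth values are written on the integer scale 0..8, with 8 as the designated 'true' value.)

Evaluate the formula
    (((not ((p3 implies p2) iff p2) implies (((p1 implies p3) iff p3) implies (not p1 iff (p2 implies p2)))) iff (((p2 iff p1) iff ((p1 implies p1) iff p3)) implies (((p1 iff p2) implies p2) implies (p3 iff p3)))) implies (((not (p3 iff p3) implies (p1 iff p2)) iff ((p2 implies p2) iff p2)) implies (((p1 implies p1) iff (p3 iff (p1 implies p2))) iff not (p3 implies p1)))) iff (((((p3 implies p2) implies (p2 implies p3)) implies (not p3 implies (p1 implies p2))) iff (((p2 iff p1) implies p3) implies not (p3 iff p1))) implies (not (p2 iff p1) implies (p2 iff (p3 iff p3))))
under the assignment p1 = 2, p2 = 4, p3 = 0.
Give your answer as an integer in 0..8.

8

p3 implies p2 = 0 implies 4 = 8
(p3 implies p2) iff p2 = 8 iff 4 = 4
not ((p3 implies p2) iff p2) = not 4 = 0
p1 implies p3 = 2 implies 0 = 0
(p1 implies p3) iff p3 = 0 iff 0 = 8
not p1 = not 2 = 0
p2 implies p2 = 4 implies 4 = 8
not p1 iff (p2 implies p2) = 0 iff 8 = 0
((p1 implies p3) iff p3) implies (not p1 iff (p2 implies p2)) = 8 implies 0 = 0
not ((p3 implies p2) iff p2) implies (((p1 implies p3) iff p3) implies (not p1 iff (p2 implies p2))) = 0 implies 0 = 8
p2 iff p1 = 4 iff 2 = 2
p1 implies p1 = 2 implies 2 = 8
(p1 implies p1) iff p3 = 8 iff 0 = 0
(p2 iff p1) iff ((p1 implies p1) iff p3) = 2 iff 0 = 0
p1 iff p2 = 2 iff 4 = 2
(p1 iff p2) implies p2 = 2 implies 4 = 8
p3 iff p3 = 0 iff 0 = 8
((p1 iff p2) implies p2) implies (p3 iff p3) = 8 implies 8 = 8
((p2 iff p1) iff ((p1 implies p1) iff p3)) implies (((p1 iff p2) implies p2) implies (p3 iff p3)) = 0 implies 8 = 8
(not ((p3 implies p2) iff p2) implies (((p1 implies p3) iff p3) implies (not p1 iff (p2 implies p2)))) iff (((p2 iff p1) iff ((p1 implies p1) iff p3)) implies (((p1 iff p2) implies p2) implies (p3 iff p3))) = 8 iff 8 = 8
p3 iff p3 = 0 iff 0 = 8
not (p3 iff p3) = not 8 = 0
p1 iff p2 = 2 iff 4 = 2
not (p3 iff p3) implies (p1 iff p2) = 0 implies 2 = 8
p2 implies p2 = 4 implies 4 = 8
(p2 implies p2) iff p2 = 8 iff 4 = 4
(not (p3 iff p3) implies (p1 iff p2)) iff ((p2 implies p2) iff p2) = 8 iff 4 = 4
p1 implies p1 = 2 implies 2 = 8
p1 implies p2 = 2 implies 4 = 8
p3 iff (p1 implies p2) = 0 iff 8 = 0
(p1 implies p1) iff (p3 iff (p1 implies p2)) = 8 iff 0 = 0
p3 implies p1 = 0 implies 2 = 8
not (p3 implies p1) = not 8 = 0
((p1 implies p1) iff (p3 iff (p1 implies p2))) iff not (p3 implies p1) = 0 iff 0 = 8
((not (p3 iff p3) implies (p1 iff p2)) iff ((p2 implies p2) iff p2)) implies (((p1 implies p1) iff (p3 iff (p1 implies p2))) iff not (p3 implies p1)) = 4 implies 8 = 8
((not ((p3 implies p2) iff p2) implies (((p1 implies p3) iff p3) implies (not p1 iff (p2 implies p2)))) iff (((p2 iff p1) iff ((p1 implies p1) iff p3)) implies (((p1 iff p2) implies p2) implies (p3 iff p3)))) implies (((not (p3 iff p3) implies (p1 iff p2)) iff ((p2 implies p2) iff p2)) implies (((p1 implies p1) iff (p3 iff (p1 implies p2))) iff not (p3 implies p1))) = 8 implies 8 = 8
p3 implies p2 = 0 implies 4 = 8
p2 implies p3 = 4 implies 0 = 0
(p3 implies p2) implies (p2 implies p3) = 8 implies 0 = 0
not p3 = not 0 = 8
p1 implies p2 = 2 implies 4 = 8
not p3 implies (p1 implies p2) = 8 implies 8 = 8
((p3 implies p2) implies (p2 implies p3)) implies (not p3 implies (p1 implies p2)) = 0 implies 8 = 8
p2 iff p1 = 4 iff 2 = 2
(p2 iff p1) implies p3 = 2 implies 0 = 0
p3 iff p1 = 0 iff 2 = 0
not (p3 iff p1) = not 0 = 8
((p2 iff p1) implies p3) implies not (p3 iff p1) = 0 implies 8 = 8
(((p3 implies p2) implies (p2 implies p3)) implies (not p3 implies (p1 implies p2))) iff (((p2 iff p1) implies p3) implies not (p3 iff p1)) = 8 iff 8 = 8
p2 iff p1 = 4 iff 2 = 2
not (p2 iff p1) = not 2 = 0
p3 iff p3 = 0 iff 0 = 8
p2 iff (p3 iff p3) = 4 iff 8 = 4
not (p2 iff p1) implies (p2 iff (p3 iff p3)) = 0 implies 4 = 8
((((p3 implies p2) implies (p2 implies p3)) implies (not p3 implies (p1 implies p2))) iff (((p2 iff p1) implies p3) implies not (p3 iff p1))) implies (not (p2 iff p1) implies (p2 iff (p3 iff p3))) = 8 implies 8 = 8
(((not ((p3 implies p2) iff p2) implies (((p1 implies p3) iff p3) implies (not p1 iff (p2 implies p2)))) iff (((p2 iff p1) iff ((p1 implies p1) iff p3)) implies (((p1 iff p2) implies p2) implies (p3 iff p3)))) implies (((not (p3 iff p3) implies (p1 iff p2)) iff ((p2 implies p2) iff p2)) implies (((p1 implies p1) iff (p3 iff (p1 implies p2))) iff not (p3 implies p1)))) iff (((((p3 implies p2) implies (p2 implies p3)) implies (not p3 implies (p1 implies p2))) iff (((p2 iff p1) implies p3) implies not (p3 iff p1))) implies (not (p2 iff p1) implies (p2 iff (p3 iff p3)))) = 8 iff 8 = 8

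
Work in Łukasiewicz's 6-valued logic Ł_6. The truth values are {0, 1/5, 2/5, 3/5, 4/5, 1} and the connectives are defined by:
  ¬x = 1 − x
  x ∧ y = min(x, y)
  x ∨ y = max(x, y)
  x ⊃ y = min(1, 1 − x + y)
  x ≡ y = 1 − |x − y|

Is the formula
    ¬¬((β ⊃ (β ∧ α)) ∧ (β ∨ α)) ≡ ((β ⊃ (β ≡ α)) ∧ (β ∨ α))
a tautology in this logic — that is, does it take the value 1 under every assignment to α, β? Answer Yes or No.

No

Counterexample: take α = 0, β = 3/5.
β ∧ α = 3/5 ∧ 0 = 0
β ⊃ (β ∧ α) = 3/5 ⊃ 0 = 2/5
β ∨ α = 3/5 ∨ 0 = 3/5
(β ⊃ (β ∧ α)) ∧ (β ∨ α) = 2/5 ∧ 3/5 = 2/5
¬((β ⊃ (β ∧ α)) ∧ (β ∨ α)) = ¬2/5 = 3/5
¬¬((β ⊃ (β ∧ α)) ∧ (β ∨ α)) = ¬3/5 = 2/5
β ≡ α = 3/5 ≡ 0 = 2/5
β ⊃ (β ≡ α) = 3/5 ⊃ 2/5 = 4/5
β ∨ α = 3/5 ∨ 0 = 3/5
(β ⊃ (β ≡ α)) ∧ (β ∨ α) = 4/5 ∧ 3/5 = 3/5
¬¬((β ⊃ (β ∧ α)) ∧ (β ∨ α)) ≡ ((β ⊃ (β ≡ α)) ∧ (β ∨ α)) = 2/5 ≡ 3/5 = 4/5
This gives 4/5 ≠ 1.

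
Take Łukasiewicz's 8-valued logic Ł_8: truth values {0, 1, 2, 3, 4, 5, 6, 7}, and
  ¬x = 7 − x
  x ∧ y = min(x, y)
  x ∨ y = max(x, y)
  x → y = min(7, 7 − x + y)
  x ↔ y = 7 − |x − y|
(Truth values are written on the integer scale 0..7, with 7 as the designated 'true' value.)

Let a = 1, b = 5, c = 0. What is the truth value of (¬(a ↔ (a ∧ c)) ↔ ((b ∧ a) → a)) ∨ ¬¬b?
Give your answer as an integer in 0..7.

a ∧ c = 1 ∧ 0 = 0
a ↔ (a ∧ c) = 1 ↔ 0 = 6
¬(a ↔ (a ∧ c)) = ¬6 = 1
b ∧ a = 5 ∧ 1 = 1
(b ∧ a) → a = 1 → 1 = 7
¬(a ↔ (a ∧ c)) ↔ ((b ∧ a) → a) = 1 ↔ 7 = 1
¬b = ¬5 = 2
¬¬b = ¬2 = 5
(¬(a ↔ (a ∧ c)) ↔ ((b ∧ a) → a)) ∨ ¬¬b = 1 ∨ 5 = 5

5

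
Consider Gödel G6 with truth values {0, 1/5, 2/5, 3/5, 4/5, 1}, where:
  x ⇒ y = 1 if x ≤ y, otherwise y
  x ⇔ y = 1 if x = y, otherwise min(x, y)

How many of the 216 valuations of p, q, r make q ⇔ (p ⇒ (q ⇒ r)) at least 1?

value 1: 21 assignments (counts)
value 4/5: 23 assignments
value 3/5: 28 assignments
value 2/5: 36 assignments
value 1/5: 47 assignments
value 0: 61 assignments
So 21 of the 216 assignments meet the threshold.

21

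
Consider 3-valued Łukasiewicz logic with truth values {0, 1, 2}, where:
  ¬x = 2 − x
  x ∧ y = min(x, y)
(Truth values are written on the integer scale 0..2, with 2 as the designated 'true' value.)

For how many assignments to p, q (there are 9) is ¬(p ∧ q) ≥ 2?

p = 0, q = 0 ↦ 2  ≥
p = 0, q = 1 ↦ 2  ≥
p = 0, q = 2 ↦ 2  ≥
p = 1, q = 0 ↦ 2  ≥
p = 1, q = 1 ↦ 1  <
p = 1, q = 2 ↦ 1  <
p = 2, q = 0 ↦ 2  ≥
p = 2, q = 1 ↦ 1  <
p = 2, q = 2 ↦ 0  <
So 5 of the 9 assignments meet the threshold.

5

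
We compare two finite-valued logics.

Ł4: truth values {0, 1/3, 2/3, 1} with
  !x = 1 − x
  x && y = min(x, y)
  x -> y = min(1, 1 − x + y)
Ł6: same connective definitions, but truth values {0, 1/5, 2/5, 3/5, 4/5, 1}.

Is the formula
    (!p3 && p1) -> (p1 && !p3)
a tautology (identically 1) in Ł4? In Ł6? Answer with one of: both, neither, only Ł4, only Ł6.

both

In Ł4: every assignment gives 1 — tautology.
In Ł6: every assignment gives 1 — tautology.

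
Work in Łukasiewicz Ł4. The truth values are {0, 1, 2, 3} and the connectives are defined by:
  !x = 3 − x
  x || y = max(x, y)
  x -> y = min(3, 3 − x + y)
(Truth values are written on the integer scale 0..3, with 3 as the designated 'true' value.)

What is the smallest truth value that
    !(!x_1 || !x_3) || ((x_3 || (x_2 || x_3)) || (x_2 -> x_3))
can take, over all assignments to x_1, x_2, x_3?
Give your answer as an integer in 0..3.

2

Take x_1 = 0, x_2 = 1, x_3 = 0:
!x_1 = !0 = 3
!x_3 = !0 = 3
!x_1 || !x_3 = 3 || 3 = 3
!(!x_1 || !x_3) = !3 = 0
x_2 || x_3 = 1 || 0 = 1
x_3 || (x_2 || x_3) = 0 || 1 = 1
x_2 -> x_3 = 1 -> 0 = 2
(x_3 || (x_2 || x_3)) || (x_2 -> x_3) = 1 || 2 = 2
!(!x_1 || !x_3) || ((x_3 || (x_2 || x_3)) || (x_2 -> x_3)) = 0 || 2 = 2
No assignment yields a value below 2, so this is the minimum.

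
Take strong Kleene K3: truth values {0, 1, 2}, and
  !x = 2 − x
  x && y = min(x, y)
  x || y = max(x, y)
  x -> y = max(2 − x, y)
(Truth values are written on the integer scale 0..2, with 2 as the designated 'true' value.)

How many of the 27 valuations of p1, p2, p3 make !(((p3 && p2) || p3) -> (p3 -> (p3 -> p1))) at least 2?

value 2: 3 assignments (counts)
value 1: 9 assignments
value 0: 15 assignments
So 3 of the 27 assignments meet the threshold.

3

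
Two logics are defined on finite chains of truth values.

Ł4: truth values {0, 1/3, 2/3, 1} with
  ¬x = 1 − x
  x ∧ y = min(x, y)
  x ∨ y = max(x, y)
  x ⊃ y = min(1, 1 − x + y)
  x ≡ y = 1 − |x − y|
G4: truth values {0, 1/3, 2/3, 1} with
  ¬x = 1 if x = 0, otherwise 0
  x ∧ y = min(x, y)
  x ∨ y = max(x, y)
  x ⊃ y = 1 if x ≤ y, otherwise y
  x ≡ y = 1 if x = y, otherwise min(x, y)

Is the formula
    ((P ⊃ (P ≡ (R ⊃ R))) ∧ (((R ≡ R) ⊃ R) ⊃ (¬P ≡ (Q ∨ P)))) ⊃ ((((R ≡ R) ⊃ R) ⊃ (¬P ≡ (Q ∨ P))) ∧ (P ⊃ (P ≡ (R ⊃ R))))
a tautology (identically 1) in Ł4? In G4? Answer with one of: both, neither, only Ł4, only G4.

In Ł4: every assignment gives 1 — tautology.
In G4: every assignment gives 1 — tautology.

both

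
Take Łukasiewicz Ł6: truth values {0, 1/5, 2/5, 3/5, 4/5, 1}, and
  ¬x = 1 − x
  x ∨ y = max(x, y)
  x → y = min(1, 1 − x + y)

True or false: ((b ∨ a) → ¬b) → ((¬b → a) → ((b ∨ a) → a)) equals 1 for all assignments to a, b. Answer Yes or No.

At a = 1/5, b = 4/5, for instance:
b ∨ a = 4/5 ∨ 1/5 = 4/5
¬b = ¬4/5 = 1/5
(b ∨ a) → ¬b = 4/5 → 1/5 = 2/5
¬b → a = 1/5 → 1/5 = 1
(b ∨ a) → a = 4/5 → 1/5 = 2/5
(¬b → a) → ((b ∨ a) → a) = 1 → 2/5 = 2/5
((b ∨ a) → ¬b) → ((¬b → a) → ((b ∨ a) → a)) = 2/5 → 2/5 = 1
and checking the remaining 35 assignments likewise gives ≥ 1 in every case.

Yes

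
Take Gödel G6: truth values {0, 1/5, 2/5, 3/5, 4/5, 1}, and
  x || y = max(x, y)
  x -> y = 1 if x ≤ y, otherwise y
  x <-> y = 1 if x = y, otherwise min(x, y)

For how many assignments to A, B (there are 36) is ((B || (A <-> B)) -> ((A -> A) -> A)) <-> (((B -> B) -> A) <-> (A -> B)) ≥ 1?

value 1: 21 assignments (counts)
value 4/5: 1 assignment
value 3/5: 2 assignments
value 2/5: 3 assignments
value 1/5: 4 assignments
value 0: 5 assignments
So 21 of the 36 assignments meet the threshold.

21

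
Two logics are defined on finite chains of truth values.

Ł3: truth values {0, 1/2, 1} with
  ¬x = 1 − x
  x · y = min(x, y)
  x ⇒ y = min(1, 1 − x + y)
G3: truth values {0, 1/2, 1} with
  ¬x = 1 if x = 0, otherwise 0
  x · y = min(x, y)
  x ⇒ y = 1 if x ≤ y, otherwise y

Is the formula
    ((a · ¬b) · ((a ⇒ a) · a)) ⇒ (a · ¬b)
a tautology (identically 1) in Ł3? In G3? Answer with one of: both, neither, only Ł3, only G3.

both

In Ł3: every assignment gives 1 — tautology.
In G3: every assignment gives 1 — tautology.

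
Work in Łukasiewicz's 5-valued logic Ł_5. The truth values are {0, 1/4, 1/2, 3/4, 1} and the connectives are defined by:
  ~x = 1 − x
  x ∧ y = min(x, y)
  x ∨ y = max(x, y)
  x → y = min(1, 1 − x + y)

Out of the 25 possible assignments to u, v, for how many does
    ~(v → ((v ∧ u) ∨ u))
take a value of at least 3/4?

3

value 1: 1 assignment (counts)
value 3/4: 2 assignments (counts)
value 1/2: 3 assignments
value 1/4: 4 assignments
value 0: 15 assignments
So 3 of the 25 assignments meet the threshold.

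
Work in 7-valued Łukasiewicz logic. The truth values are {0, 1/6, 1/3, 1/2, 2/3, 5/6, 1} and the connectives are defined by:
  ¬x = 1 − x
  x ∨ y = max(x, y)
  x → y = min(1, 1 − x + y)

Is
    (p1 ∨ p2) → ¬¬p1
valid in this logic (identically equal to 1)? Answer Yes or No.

Counterexample: take p1 = 0, p2 = 1/6.
p1 ∨ p2 = 0 ∨ 1/6 = 1/6
¬p1 = ¬0 = 1
¬¬p1 = ¬1 = 0
(p1 ∨ p2) → ¬¬p1 = 1/6 → 0 = 5/6
This gives 5/6 ≠ 1.

No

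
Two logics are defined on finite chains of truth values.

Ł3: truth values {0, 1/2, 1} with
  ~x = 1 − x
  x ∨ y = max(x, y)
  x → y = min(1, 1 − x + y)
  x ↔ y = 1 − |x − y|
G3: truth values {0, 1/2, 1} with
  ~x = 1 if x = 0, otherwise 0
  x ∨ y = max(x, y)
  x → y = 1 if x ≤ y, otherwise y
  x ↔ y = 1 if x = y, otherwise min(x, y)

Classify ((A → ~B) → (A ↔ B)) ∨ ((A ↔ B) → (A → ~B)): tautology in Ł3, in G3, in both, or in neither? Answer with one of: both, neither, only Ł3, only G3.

In Ł3: every assignment gives 1 — tautology.
In G3: every assignment gives 1 — tautology.

both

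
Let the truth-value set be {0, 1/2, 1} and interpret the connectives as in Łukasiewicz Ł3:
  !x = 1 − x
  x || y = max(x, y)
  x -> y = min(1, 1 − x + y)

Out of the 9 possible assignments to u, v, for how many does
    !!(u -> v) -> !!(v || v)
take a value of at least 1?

5

u = 0, v = 0 ↦ 0  <
u = 0, v = 1/2 ↦ 1/2  <
u = 0, v = 1 ↦ 1  ≥
u = 1/2, v = 0 ↦ 1/2  <
u = 1/2, v = 1/2 ↦ 1/2  <
u = 1/2, v = 1 ↦ 1  ≥
u = 1, v = 0 ↦ 1  ≥
u = 1, v = 1/2 ↦ 1  ≥
u = 1, v = 1 ↦ 1  ≥
So 5 of the 9 assignments meet the threshold.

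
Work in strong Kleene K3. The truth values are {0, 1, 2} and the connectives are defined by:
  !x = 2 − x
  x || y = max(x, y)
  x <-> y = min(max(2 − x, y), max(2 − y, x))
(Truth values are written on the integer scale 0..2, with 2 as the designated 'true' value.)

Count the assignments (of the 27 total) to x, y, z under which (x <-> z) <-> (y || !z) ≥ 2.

5

value 2: 5 assignments (counts)
value 1: 17 assignments
value 0: 5 assignments
So 5 of the 27 assignments meet the threshold.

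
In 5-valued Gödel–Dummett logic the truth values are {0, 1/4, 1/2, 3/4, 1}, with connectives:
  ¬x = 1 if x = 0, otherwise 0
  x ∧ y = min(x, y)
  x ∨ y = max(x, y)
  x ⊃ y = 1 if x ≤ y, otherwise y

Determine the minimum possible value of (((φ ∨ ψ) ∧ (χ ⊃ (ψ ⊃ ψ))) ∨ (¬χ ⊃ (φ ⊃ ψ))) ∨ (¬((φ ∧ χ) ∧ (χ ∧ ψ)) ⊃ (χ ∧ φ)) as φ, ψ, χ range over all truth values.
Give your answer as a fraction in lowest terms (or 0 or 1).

1/4

Take φ = 1/4, ψ = 0, χ = 0:
φ ∨ ψ = 1/4 ∨ 0 = 1/4
ψ ⊃ ψ = 0 ⊃ 0 = 1
χ ⊃ (ψ ⊃ ψ) = 0 ⊃ 1 = 1
(φ ∨ ψ) ∧ (χ ⊃ (ψ ⊃ ψ)) = 1/4 ∧ 1 = 1/4
¬χ = ¬0 = 1
φ ⊃ ψ = 1/4 ⊃ 0 = 0
¬χ ⊃ (φ ⊃ ψ) = 1 ⊃ 0 = 0
((φ ∨ ψ) ∧ (χ ⊃ (ψ ⊃ ψ))) ∨ (¬χ ⊃ (φ ⊃ ψ)) = 1/4 ∨ 0 = 1/4
φ ∧ χ = 1/4 ∧ 0 = 0
χ ∧ ψ = 0 ∧ 0 = 0
(φ ∧ χ) ∧ (χ ∧ ψ) = 0 ∧ 0 = 0
¬((φ ∧ χ) ∧ (χ ∧ ψ)) = ¬0 = 1
χ ∧ φ = 0 ∧ 1/4 = 0
¬((φ ∧ χ) ∧ (χ ∧ ψ)) ⊃ (χ ∧ φ) = 1 ⊃ 0 = 0
(((φ ∨ ψ) ∧ (χ ⊃ (ψ ⊃ ψ))) ∨ (¬χ ⊃ (φ ⊃ ψ))) ∨ (¬((φ ∧ χ) ∧ (χ ∧ ψ)) ⊃ (χ ∧ φ)) = 1/4 ∨ 0 = 1/4
No assignment yields a value below 1/4, so this is the minimum.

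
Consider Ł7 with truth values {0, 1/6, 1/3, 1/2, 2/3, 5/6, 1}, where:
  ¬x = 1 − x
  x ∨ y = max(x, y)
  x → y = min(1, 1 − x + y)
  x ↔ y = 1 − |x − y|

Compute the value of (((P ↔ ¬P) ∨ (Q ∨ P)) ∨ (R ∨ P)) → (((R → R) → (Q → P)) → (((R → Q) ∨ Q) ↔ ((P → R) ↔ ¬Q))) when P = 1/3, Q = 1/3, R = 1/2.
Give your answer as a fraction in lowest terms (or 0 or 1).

¬P = ¬1/3 = 2/3
P ↔ ¬P = 1/3 ↔ 2/3 = 2/3
Q ∨ P = 1/3 ∨ 1/3 = 1/3
(P ↔ ¬P) ∨ (Q ∨ P) = 2/3 ∨ 1/3 = 2/3
R ∨ P = 1/2 ∨ 1/3 = 1/2
((P ↔ ¬P) ∨ (Q ∨ P)) ∨ (R ∨ P) = 2/3 ∨ 1/2 = 2/3
R → R = 1/2 → 1/2 = 1
Q → P = 1/3 → 1/3 = 1
(R → R) → (Q → P) = 1 → 1 = 1
R → Q = 1/2 → 1/3 = 5/6
(R → Q) ∨ Q = 5/6 ∨ 1/3 = 5/6
P → R = 1/3 → 1/2 = 1
¬Q = ¬1/3 = 2/3
(P → R) ↔ ¬Q = 1 ↔ 2/3 = 2/3
((R → Q) ∨ Q) ↔ ((P → R) ↔ ¬Q) = 5/6 ↔ 2/3 = 5/6
((R → R) → (Q → P)) → (((R → Q) ∨ Q) ↔ ((P → R) ↔ ¬Q)) = 1 → 5/6 = 5/6
(((P ↔ ¬P) ∨ (Q ∨ P)) ∨ (R ∨ P)) → (((R → R) → (Q → P)) → (((R → Q) ∨ Q) ↔ ((P → R) ↔ ¬Q))) = 2/3 → 5/6 = 1

1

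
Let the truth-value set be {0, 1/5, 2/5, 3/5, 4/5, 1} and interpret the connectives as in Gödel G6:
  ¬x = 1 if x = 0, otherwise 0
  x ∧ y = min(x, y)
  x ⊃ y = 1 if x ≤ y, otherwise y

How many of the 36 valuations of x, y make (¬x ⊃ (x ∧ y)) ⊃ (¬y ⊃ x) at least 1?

32

value 1: 32 assignments (counts)
value 4/5: 1 assignment
value 3/5: 1 assignment
value 2/5: 1 assignment
value 1/5: 1 assignment
So 32 of the 36 assignments meet the threshold.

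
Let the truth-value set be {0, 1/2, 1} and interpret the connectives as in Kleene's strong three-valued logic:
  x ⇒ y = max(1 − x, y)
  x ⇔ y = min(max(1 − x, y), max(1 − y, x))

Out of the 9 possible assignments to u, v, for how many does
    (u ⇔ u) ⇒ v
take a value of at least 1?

3

u = 0, v = 0 ↦ 0  <
u = 0, v = 1/2 ↦ 1/2  <
u = 0, v = 1 ↦ 1  ≥
u = 1/2, v = 0 ↦ 1/2  <
u = 1/2, v = 1/2 ↦ 1/2  <
u = 1/2, v = 1 ↦ 1  ≥
u = 1, v = 0 ↦ 0  <
u = 1, v = 1/2 ↦ 1/2  <
u = 1, v = 1 ↦ 1  ≥
So 3 of the 9 assignments meet the threshold.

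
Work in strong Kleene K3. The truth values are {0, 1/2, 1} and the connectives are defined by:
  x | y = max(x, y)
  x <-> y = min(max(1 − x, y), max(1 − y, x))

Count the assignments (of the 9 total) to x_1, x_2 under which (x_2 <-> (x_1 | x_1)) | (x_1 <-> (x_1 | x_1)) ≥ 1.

x_1 = 0, x_2 = 0 ↦ 1  ≥
x_1 = 0, x_2 = 1/2 ↦ 1  ≥
x_1 = 0, x_2 = 1 ↦ 1  ≥
x_1 = 1/2, x_2 = 0 ↦ 1/2  <
x_1 = 1/2, x_2 = 1/2 ↦ 1/2  <
x_1 = 1/2, x_2 = 1 ↦ 1/2  <
x_1 = 1, x_2 = 0 ↦ 1  ≥
x_1 = 1, x_2 = 1/2 ↦ 1  ≥
x_1 = 1, x_2 = 1 ↦ 1  ≥
So 6 of the 9 assignments meet the threshold.

6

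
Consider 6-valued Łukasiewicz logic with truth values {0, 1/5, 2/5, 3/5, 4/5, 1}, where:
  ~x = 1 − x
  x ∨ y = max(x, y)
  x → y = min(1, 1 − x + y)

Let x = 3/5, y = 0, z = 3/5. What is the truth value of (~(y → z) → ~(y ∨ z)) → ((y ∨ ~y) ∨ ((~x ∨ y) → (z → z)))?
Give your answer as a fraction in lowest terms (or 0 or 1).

y → z = 0 → 3/5 = 1
~(y → z) = ~1 = 0
y ∨ z = 0 ∨ 3/5 = 3/5
~(y ∨ z) = ~3/5 = 2/5
~(y → z) → ~(y ∨ z) = 0 → 2/5 = 1
~y = ~0 = 1
y ∨ ~y = 0 ∨ 1 = 1
~x = ~3/5 = 2/5
~x ∨ y = 2/5 ∨ 0 = 2/5
z → z = 3/5 → 3/5 = 1
(~x ∨ y) → (z → z) = 2/5 → 1 = 1
(y ∨ ~y) ∨ ((~x ∨ y) → (z → z)) = 1 ∨ 1 = 1
(~(y → z) → ~(y ∨ z)) → ((y ∨ ~y) ∨ ((~x ∨ y) → (z → z))) = 1 → 1 = 1

1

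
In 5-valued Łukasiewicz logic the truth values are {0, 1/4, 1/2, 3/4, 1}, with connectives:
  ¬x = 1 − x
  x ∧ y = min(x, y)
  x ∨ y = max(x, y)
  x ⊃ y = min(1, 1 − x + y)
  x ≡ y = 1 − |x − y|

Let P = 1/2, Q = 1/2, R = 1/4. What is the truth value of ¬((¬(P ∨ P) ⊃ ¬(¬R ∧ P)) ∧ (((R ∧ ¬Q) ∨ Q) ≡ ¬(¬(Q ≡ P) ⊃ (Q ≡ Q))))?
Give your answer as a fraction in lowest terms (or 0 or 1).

P ∨ P = 1/2 ∨ 1/2 = 1/2
¬(P ∨ P) = ¬1/2 = 1/2
¬R = ¬1/4 = 3/4
¬R ∧ P = 3/4 ∧ 1/2 = 1/2
¬(¬R ∧ P) = ¬1/2 = 1/2
¬(P ∨ P) ⊃ ¬(¬R ∧ P) = 1/2 ⊃ 1/2 = 1
¬Q = ¬1/2 = 1/2
R ∧ ¬Q = 1/4 ∧ 1/2 = 1/4
(R ∧ ¬Q) ∨ Q = 1/4 ∨ 1/2 = 1/2
Q ≡ P = 1/2 ≡ 1/2 = 1
¬(Q ≡ P) = ¬1 = 0
Q ≡ Q = 1/2 ≡ 1/2 = 1
¬(Q ≡ P) ⊃ (Q ≡ Q) = 0 ⊃ 1 = 1
¬(¬(Q ≡ P) ⊃ (Q ≡ Q)) = ¬1 = 0
((R ∧ ¬Q) ∨ Q) ≡ ¬(¬(Q ≡ P) ⊃ (Q ≡ Q)) = 1/2 ≡ 0 = 1/2
(¬(P ∨ P) ⊃ ¬(¬R ∧ P)) ∧ (((R ∧ ¬Q) ∨ Q) ≡ ¬(¬(Q ≡ P) ⊃ (Q ≡ Q))) = 1 ∧ 1/2 = 1/2
¬((¬(P ∨ P) ⊃ ¬(¬R ∧ P)) ∧ (((R ∧ ¬Q) ∨ Q) ≡ ¬(¬(Q ≡ P) ⊃ (Q ≡ Q)))) = ¬1/2 = 1/2

1/2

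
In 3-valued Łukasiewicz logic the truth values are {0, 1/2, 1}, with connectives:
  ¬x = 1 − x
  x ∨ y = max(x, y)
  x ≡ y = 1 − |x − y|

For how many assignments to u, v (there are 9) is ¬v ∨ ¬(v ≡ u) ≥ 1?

u = 0, v = 0 ↦ 1  ≥
u = 0, v = 1/2 ↦ 1/2  <
u = 0, v = 1 ↦ 1  ≥
u = 1/2, v = 0 ↦ 1  ≥
u = 1/2, v = 1/2 ↦ 1/2  <
u = 1/2, v = 1 ↦ 1/2  <
u = 1, v = 0 ↦ 1  ≥
u = 1, v = 1/2 ↦ 1/2  <
u = 1, v = 1 ↦ 0  <
So 4 of the 9 assignments meet the threshold.

4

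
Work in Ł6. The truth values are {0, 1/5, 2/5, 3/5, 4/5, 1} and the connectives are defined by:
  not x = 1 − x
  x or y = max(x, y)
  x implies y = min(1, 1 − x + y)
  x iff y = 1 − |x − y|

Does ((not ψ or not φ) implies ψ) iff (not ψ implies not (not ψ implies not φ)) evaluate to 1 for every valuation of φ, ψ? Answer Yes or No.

Counterexample: take φ = 1/5, ψ = 0.
not ψ = not 0 = 1
not φ = not 1/5 = 4/5
not ψ or not φ = 1 or 4/5 = 1
(not ψ or not φ) implies ψ = 1 implies 0 = 0
not ψ = not 0 = 1
not ψ = not 0 = 1
not φ = not 1/5 = 4/5
not ψ implies not φ = 1 implies 4/5 = 4/5
not (not ψ implies not φ) = not 4/5 = 1/5
not ψ implies not (not ψ implies not φ) = 1 implies 1/5 = 1/5
((not ψ or not φ) implies ψ) iff (not ψ implies not (not ψ implies not φ)) = 0 iff 1/5 = 4/5
This gives 4/5 ≠ 1.

No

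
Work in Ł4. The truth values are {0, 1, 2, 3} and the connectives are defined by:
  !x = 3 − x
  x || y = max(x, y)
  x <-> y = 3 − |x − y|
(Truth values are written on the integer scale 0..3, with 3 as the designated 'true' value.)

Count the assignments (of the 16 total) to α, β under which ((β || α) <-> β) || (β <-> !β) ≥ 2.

14

α = 0, β = 0 ↦ 3  ≥
α = 0, β = 1 ↦ 3  ≥
α = 0, β = 2 ↦ 3  ≥
α = 0, β = 3 ↦ 3  ≥
α = 1, β = 0 ↦ 2  ≥
α = 1, β = 1 ↦ 3  ≥
α = 1, β = 2 ↦ 3  ≥
α = 1, β = 3 ↦ 3  ≥
α = 2, β = 0 ↦ 1  <
α = 2, β = 1 ↦ 2  ≥
α = 2, β = 2 ↦ 3  ≥
α = 2, β = 3 ↦ 3  ≥
α = 3, β = 0 ↦ 0  <
α = 3, β = 1 ↦ 2  ≥
α = 3, β = 2 ↦ 2  ≥
α = 3, β = 3 ↦ 3  ≥
So 14 of the 16 assignments meet the threshold.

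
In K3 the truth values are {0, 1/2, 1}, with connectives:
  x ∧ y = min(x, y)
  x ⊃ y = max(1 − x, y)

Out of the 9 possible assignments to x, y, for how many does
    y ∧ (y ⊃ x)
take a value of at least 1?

1

x = 0, y = 0 ↦ 0  <
x = 0, y = 1/2 ↦ 1/2  <
x = 0, y = 1 ↦ 0  <
x = 1/2, y = 0 ↦ 0  <
x = 1/2, y = 1/2 ↦ 1/2  <
x = 1/2, y = 1 ↦ 1/2  <
x = 1, y = 0 ↦ 0  <
x = 1, y = 1/2 ↦ 1/2  <
x = 1, y = 1 ↦ 1  ≥
So 1 of the 9 assignments meets the threshold.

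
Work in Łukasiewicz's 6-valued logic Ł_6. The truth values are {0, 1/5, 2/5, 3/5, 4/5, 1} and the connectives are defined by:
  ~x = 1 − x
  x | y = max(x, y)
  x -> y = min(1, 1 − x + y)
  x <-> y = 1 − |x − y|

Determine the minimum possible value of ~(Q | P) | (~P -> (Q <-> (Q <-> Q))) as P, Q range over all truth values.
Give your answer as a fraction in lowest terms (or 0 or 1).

3/5

Take P = 0, Q = 2/5:
Q | P = 2/5 | 0 = 2/5
~(Q | P) = ~2/5 = 3/5
~P = ~0 = 1
Q <-> Q = 2/5 <-> 2/5 = 1
Q <-> (Q <-> Q) = 2/5 <-> 1 = 2/5
~P -> (Q <-> (Q <-> Q)) = 1 -> 2/5 = 2/5
~(Q | P) | (~P -> (Q <-> (Q <-> Q))) = 3/5 | 2/5 = 3/5
No assignment yields a value below 3/5, so this is the minimum.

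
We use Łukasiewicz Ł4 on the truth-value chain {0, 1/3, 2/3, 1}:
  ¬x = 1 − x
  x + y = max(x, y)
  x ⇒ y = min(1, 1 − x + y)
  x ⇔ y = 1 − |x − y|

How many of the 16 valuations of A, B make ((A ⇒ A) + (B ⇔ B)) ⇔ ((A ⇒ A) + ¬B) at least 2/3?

A = 0, B = 0 ↦ 1  ≥
A = 0, B = 1/3 ↦ 1  ≥
A = 0, B = 2/3 ↦ 1  ≥
A = 0, B = 1 ↦ 1  ≥
A = 1/3, B = 0 ↦ 1  ≥
A = 1/3, B = 1/3 ↦ 1  ≥
A = 1/3, B = 2/3 ↦ 1  ≥
A = 1/3, B = 1 ↦ 1  ≥
A = 2/3, B = 0 ↦ 1  ≥
A = 2/3, B = 1/3 ↦ 1  ≥
A = 2/3, B = 2/3 ↦ 1  ≥
A = 2/3, B = 1 ↦ 1  ≥
A = 1, B = 0 ↦ 1  ≥
A = 1, B = 1/3 ↦ 1  ≥
A = 1, B = 2/3 ↦ 1  ≥
A = 1, B = 1 ↦ 1  ≥
So 16 of the 16 assignments meet the threshold.

16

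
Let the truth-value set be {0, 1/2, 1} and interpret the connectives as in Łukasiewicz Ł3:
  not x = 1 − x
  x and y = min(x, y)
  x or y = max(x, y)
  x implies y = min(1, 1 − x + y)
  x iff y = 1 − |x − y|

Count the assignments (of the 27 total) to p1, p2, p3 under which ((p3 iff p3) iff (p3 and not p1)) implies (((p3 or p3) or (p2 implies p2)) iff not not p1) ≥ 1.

value 1: 21 assignments (counts)
value 1/2: 3 assignments
value 0: 3 assignments
So 21 of the 27 assignments meet the threshold.

21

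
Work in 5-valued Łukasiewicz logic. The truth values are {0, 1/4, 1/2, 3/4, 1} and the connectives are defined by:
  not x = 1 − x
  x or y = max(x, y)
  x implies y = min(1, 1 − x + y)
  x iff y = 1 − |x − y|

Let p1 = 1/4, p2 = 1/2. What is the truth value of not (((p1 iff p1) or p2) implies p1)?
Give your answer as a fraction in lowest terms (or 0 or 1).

3/4

p1 iff p1 = 1/4 iff 1/4 = 1
(p1 iff p1) or p2 = 1 or 1/2 = 1
((p1 iff p1) or p2) implies p1 = 1 implies 1/4 = 1/4
not (((p1 iff p1) or p2) implies p1) = not 1/4 = 3/4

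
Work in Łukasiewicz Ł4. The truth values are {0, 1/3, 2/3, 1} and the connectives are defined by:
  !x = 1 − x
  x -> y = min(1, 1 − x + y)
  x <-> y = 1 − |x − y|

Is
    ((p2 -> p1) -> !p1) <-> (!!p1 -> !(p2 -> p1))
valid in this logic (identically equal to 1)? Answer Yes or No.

Yes

p1 = 0, p2 = 0 ↦ 1
p1 = 0, p2 = 1/3 ↦ 1
p1 = 0, p2 = 2/3 ↦ 1
p1 = 0, p2 = 1 ↦ 1
p1 = 1/3, p2 = 0 ↦ 1
p1 = 1/3, p2 = 1/3 ↦ 1
p1 = 1/3, p2 = 2/3 ↦ 1
p1 = 1/3, p2 = 1 ↦ 1
p1 = 2/3, p2 = 0 ↦ 1
p1 = 2/3, p2 = 1/3 ↦ 1
p1 = 2/3, p2 = 2/3 ↦ 1
p1 = 2/3, p2 = 1 ↦ 1
p1 = 1, p2 = 0 ↦ 1
p1 = 1, p2 = 1/3 ↦ 1
p1 = 1, p2 = 2/3 ↦ 1
p1 = 1, p2 = 1 ↦ 1
Every assignment gives a value ≥ 1.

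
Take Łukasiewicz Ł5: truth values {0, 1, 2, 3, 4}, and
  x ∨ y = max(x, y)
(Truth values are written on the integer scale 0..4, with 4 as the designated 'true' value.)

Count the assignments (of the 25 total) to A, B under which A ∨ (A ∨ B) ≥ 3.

16

value 4: 9 assignments (counts)
value 3: 7 assignments (counts)
value 2: 5 assignments
value 1: 3 assignments
value 0: 1 assignment
So 16 of the 25 assignments meet the threshold.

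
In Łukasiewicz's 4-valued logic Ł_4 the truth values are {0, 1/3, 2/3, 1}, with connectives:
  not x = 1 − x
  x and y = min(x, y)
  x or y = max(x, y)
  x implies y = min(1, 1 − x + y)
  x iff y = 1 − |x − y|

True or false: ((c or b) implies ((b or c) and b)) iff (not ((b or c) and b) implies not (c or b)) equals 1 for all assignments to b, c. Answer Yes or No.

b = 0, c = 0 ↦ 1
b = 0, c = 1/3 ↦ 1
b = 0, c = 2/3 ↦ 1
b = 0, c = 1 ↦ 1
b = 1/3, c = 0 ↦ 1
b = 1/3, c = 1/3 ↦ 1
b = 1/3, c = 2/3 ↦ 1
b = 1/3, c = 1 ↦ 1
b = 2/3, c = 0 ↦ 1
b = 2/3, c = 1/3 ↦ 1
b = 2/3, c = 2/3 ↦ 1
b = 2/3, c = 1 ↦ 1
b = 1, c = 0 ↦ 1
b = 1, c = 1/3 ↦ 1
b = 1, c = 2/3 ↦ 1
b = 1, c = 1 ↦ 1
Every assignment gives a value ≥ 1.

Yes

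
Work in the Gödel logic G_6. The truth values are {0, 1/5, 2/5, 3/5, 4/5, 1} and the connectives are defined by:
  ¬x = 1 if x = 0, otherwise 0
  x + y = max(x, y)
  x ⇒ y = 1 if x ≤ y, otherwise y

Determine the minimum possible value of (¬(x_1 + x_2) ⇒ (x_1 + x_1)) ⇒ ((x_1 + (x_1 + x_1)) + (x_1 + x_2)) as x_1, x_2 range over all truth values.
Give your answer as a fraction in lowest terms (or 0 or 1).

1/5

Take x_1 = 0, x_2 = 1/5:
x_1 + x_2 = 0 + 1/5 = 1/5
¬(x_1 + x_2) = ¬1/5 = 0
x_1 + x_1 = 0 + 0 = 0
¬(x_1 + x_2) ⇒ (x_1 + x_1) = 0 ⇒ 0 = 1
x_1 + x_1 = 0 + 0 = 0
x_1 + (x_1 + x_1) = 0 + 0 = 0
x_1 + x_2 = 0 + 1/5 = 1/5
(x_1 + (x_1 + x_1)) + (x_1 + x_2) = 0 + 1/5 = 1/5
(¬(x_1 + x_2) ⇒ (x_1 + x_1)) ⇒ ((x_1 + (x_1 + x_1)) + (x_1 + x_2)) = 1 ⇒ 1/5 = 1/5
No assignment yields a value below 1/5, so this is the minimum.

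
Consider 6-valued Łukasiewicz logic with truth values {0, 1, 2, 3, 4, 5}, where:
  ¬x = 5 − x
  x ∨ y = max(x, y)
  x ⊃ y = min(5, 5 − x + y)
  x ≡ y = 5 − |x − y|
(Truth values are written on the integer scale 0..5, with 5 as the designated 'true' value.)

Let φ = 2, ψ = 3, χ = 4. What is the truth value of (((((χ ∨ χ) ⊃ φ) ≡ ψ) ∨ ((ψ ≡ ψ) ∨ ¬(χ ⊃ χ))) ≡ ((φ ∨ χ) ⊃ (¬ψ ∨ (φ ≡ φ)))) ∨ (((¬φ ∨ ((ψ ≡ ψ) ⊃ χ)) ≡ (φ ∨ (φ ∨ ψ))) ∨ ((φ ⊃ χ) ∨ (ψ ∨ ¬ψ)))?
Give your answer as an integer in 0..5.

5

χ ∨ χ = 4 ∨ 4 = 4
(χ ∨ χ) ⊃ φ = 4 ⊃ 2 = 3
((χ ∨ χ) ⊃ φ) ≡ ψ = 3 ≡ 3 = 5
ψ ≡ ψ = 3 ≡ 3 = 5
χ ⊃ χ = 4 ⊃ 4 = 5
¬(χ ⊃ χ) = ¬5 = 0
(ψ ≡ ψ) ∨ ¬(χ ⊃ χ) = 5 ∨ 0 = 5
(((χ ∨ χ) ⊃ φ) ≡ ψ) ∨ ((ψ ≡ ψ) ∨ ¬(χ ⊃ χ)) = 5 ∨ 5 = 5
φ ∨ χ = 2 ∨ 4 = 4
¬ψ = ¬3 = 2
φ ≡ φ = 2 ≡ 2 = 5
¬ψ ∨ (φ ≡ φ) = 2 ∨ 5 = 5
(φ ∨ χ) ⊃ (¬ψ ∨ (φ ≡ φ)) = 4 ⊃ 5 = 5
((((χ ∨ χ) ⊃ φ) ≡ ψ) ∨ ((ψ ≡ ψ) ∨ ¬(χ ⊃ χ))) ≡ ((φ ∨ χ) ⊃ (¬ψ ∨ (φ ≡ φ))) = 5 ≡ 5 = 5
¬φ = ¬2 = 3
ψ ≡ ψ = 3 ≡ 3 = 5
(ψ ≡ ψ) ⊃ χ = 5 ⊃ 4 = 4
¬φ ∨ ((ψ ≡ ψ) ⊃ χ) = 3 ∨ 4 = 4
φ ∨ ψ = 2 ∨ 3 = 3
φ ∨ (φ ∨ ψ) = 2 ∨ 3 = 3
(¬φ ∨ ((ψ ≡ ψ) ⊃ χ)) ≡ (φ ∨ (φ ∨ ψ)) = 4 ≡ 3 = 4
φ ⊃ χ = 2 ⊃ 4 = 5
¬ψ = ¬3 = 2
ψ ∨ ¬ψ = 3 ∨ 2 = 3
(φ ⊃ χ) ∨ (ψ ∨ ¬ψ) = 5 ∨ 3 = 5
((¬φ ∨ ((ψ ≡ ψ) ⊃ χ)) ≡ (φ ∨ (φ ∨ ψ))) ∨ ((φ ⊃ χ) ∨ (ψ ∨ ¬ψ)) = 4 ∨ 5 = 5
(((((χ ∨ χ) ⊃ φ) ≡ ψ) ∨ ((ψ ≡ ψ) ∨ ¬(χ ⊃ χ))) ≡ ((φ ∨ χ) ⊃ (¬ψ ∨ (φ ≡ φ)))) ∨ (((¬φ ∨ ((ψ ≡ ψ) ⊃ χ)) ≡ (φ ∨ (φ ∨ ψ))) ∨ ((φ ⊃ χ) ∨ (ψ ∨ ¬ψ))) = 5 ∨ 5 = 5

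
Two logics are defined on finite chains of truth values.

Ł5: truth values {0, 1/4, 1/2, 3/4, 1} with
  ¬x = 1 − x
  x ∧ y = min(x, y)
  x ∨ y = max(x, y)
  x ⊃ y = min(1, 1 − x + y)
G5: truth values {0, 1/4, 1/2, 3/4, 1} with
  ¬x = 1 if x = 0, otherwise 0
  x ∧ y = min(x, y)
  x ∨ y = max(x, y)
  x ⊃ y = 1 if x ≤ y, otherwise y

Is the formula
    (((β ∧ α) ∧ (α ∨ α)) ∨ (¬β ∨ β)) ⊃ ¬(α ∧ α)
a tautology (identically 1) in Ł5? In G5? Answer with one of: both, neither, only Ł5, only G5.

neither

In Ł5: at α = 1/4, β = 0 the value is 3/4 — not a tautology.
In G5: at α = 1/4, β = 0 the value is 0 — not a tautology.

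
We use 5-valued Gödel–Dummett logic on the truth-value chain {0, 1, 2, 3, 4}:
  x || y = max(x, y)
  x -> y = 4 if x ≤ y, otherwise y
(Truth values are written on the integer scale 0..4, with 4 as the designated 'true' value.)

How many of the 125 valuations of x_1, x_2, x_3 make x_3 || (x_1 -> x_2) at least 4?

85

value 4: 85 assignments (counts)
value 3: 13 assignments
value 2: 13 assignments
value 1: 10 assignments
value 0: 4 assignments
So 85 of the 125 assignments meet the threshold.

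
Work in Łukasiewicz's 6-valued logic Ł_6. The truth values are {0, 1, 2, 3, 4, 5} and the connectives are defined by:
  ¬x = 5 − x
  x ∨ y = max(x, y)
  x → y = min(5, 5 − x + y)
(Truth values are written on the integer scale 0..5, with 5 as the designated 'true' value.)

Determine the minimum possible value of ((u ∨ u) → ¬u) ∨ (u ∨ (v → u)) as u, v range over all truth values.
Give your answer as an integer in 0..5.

4

Take u = 3, v = 4:
u ∨ u = 3 ∨ 3 = 3
¬u = ¬3 = 2
(u ∨ u) → ¬u = 3 → 2 = 4
v → u = 4 → 3 = 4
u ∨ (v → u) = 3 ∨ 4 = 4
((u ∨ u) → ¬u) ∨ (u ∨ (v → u)) = 4 ∨ 4 = 4
No assignment yields a value below 4, so this is the minimum.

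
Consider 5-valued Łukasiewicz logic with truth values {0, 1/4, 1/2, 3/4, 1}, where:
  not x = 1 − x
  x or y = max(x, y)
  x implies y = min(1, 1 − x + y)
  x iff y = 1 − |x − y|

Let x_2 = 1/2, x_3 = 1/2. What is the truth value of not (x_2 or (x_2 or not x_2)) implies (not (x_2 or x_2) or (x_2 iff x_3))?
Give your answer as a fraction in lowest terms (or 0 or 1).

not x_2 = not 1/2 = 1/2
x_2 or not x_2 = 1/2 or 1/2 = 1/2
x_2 or (x_2 or not x_2) = 1/2 or 1/2 = 1/2
not (x_2 or (x_2 or not x_2)) = not 1/2 = 1/2
x_2 or x_2 = 1/2 or 1/2 = 1/2
not (x_2 or x_2) = not 1/2 = 1/2
x_2 iff x_3 = 1/2 iff 1/2 = 1
not (x_2 or x_2) or (x_2 iff x_3) = 1/2 or 1 = 1
not (x_2 or (x_2 or not x_2)) implies (not (x_2 or x_2) or (x_2 iff x_3)) = 1/2 implies 1 = 1

1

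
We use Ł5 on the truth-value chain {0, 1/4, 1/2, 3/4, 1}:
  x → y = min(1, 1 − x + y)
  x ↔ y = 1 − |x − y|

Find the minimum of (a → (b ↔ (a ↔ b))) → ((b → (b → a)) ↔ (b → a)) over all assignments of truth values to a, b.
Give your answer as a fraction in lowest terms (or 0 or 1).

Take a = 0, b = 1/2:
a ↔ b = 0 ↔ 1/2 = 1/2
b ↔ (a ↔ b) = 1/2 ↔ 1/2 = 1
a → (b ↔ (a ↔ b)) = 0 → 1 = 1
b → a = 1/2 → 0 = 1/2
b → (b → a) = 1/2 → 1/2 = 1
b → a = 1/2 → 0 = 1/2
(b → (b → a)) ↔ (b → a) = 1 ↔ 1/2 = 1/2
(a → (b ↔ (a ↔ b))) → ((b → (b → a)) ↔ (b → a)) = 1 → 1/2 = 1/2
No assignment yields a value below 1/2, so this is the minimum.

1/2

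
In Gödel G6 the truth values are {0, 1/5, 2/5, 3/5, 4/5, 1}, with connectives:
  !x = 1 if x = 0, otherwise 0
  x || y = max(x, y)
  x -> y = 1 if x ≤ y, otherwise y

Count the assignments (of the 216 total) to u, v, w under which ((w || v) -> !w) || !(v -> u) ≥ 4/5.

61

value 1: 61 assignments (counts)
value 0: 155 assignments
So 61 of the 216 assignments meet the threshold.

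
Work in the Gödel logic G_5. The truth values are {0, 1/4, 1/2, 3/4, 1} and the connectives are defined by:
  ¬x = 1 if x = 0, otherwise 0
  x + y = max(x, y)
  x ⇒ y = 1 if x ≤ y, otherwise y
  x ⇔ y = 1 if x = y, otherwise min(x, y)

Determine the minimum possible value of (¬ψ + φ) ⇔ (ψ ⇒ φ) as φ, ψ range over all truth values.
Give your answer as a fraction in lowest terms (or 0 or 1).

Take φ = 1/4, ψ = 1/4:
¬ψ = ¬1/4 = 0
¬ψ + φ = 0 + 1/4 = 1/4
ψ ⇒ φ = 1/4 ⇒ 1/4 = 1
(¬ψ + φ) ⇔ (ψ ⇒ φ) = 1/4 ⇔ 1 = 1/4
No assignment yields a value below 1/4, so this is the minimum.

1/4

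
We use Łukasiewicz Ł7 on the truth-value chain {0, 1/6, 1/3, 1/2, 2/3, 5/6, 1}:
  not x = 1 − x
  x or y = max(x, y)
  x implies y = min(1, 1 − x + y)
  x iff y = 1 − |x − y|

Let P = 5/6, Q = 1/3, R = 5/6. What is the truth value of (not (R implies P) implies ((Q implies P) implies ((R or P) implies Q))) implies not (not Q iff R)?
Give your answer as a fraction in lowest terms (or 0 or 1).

R implies P = 5/6 implies 5/6 = 1
not (R implies P) = not 1 = 0
Q implies P = 1/3 implies 5/6 = 1
R or P = 5/6 or 5/6 = 5/6
(R or P) implies Q = 5/6 implies 1/3 = 1/2
(Q implies P) implies ((R or P) implies Q) = 1 implies 1/2 = 1/2
not (R implies P) implies ((Q implies P) implies ((R or P) implies Q)) = 0 implies 1/2 = 1
not Q = not 1/3 = 2/3
not Q iff R = 2/3 iff 5/6 = 5/6
not (not Q iff R) = not 5/6 = 1/6
(not (R implies P) implies ((Q implies P) implies ((R or P) implies Q))) implies not (not Q iff R) = 1 implies 1/6 = 1/6

1/6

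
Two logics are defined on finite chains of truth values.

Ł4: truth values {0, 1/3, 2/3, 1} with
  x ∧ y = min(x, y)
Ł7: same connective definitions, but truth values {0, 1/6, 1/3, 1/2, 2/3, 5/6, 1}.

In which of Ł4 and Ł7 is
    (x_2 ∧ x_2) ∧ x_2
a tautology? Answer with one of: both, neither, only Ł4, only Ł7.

In Ł4: at x_2 = 0 the value is 0 — not a tautology.
In Ł7: at x_2 = 0 the value is 0 — not a tautology.

neither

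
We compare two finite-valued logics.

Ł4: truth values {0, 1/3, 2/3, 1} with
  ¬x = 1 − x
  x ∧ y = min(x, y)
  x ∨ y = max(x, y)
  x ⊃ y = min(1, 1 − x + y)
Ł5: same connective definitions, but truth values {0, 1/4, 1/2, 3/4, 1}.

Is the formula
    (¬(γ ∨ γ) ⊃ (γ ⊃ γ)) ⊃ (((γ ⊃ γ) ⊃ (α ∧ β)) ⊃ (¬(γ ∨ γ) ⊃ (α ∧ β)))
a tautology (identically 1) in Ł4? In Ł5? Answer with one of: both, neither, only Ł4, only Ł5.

both

In Ł4: every assignment gives 1 — tautology.
In Ł5: every assignment gives 1 — tautology.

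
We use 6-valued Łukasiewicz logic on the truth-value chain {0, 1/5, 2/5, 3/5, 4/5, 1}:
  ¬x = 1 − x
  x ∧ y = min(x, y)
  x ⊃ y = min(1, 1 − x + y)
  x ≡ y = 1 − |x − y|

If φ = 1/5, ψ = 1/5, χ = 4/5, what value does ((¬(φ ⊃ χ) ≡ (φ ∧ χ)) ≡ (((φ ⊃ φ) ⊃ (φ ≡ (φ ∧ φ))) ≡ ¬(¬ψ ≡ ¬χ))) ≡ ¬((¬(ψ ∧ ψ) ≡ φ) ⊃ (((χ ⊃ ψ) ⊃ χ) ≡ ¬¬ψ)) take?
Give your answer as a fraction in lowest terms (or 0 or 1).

φ ⊃ χ = 1/5 ⊃ 4/5 = 1
¬(φ ⊃ χ) = ¬1 = 0
φ ∧ χ = 1/5 ∧ 4/5 = 1/5
¬(φ ⊃ χ) ≡ (φ ∧ χ) = 0 ≡ 1/5 = 4/5
φ ⊃ φ = 1/5 ⊃ 1/5 = 1
φ ∧ φ = 1/5 ∧ 1/5 = 1/5
φ ≡ (φ ∧ φ) = 1/5 ≡ 1/5 = 1
(φ ⊃ φ) ⊃ (φ ≡ (φ ∧ φ)) = 1 ⊃ 1 = 1
¬ψ = ¬1/5 = 4/5
¬χ = ¬4/5 = 1/5
¬ψ ≡ ¬χ = 4/5 ≡ 1/5 = 2/5
¬(¬ψ ≡ ¬χ) = ¬2/5 = 3/5
((φ ⊃ φ) ⊃ (φ ≡ (φ ∧ φ))) ≡ ¬(¬ψ ≡ ¬χ) = 1 ≡ 3/5 = 3/5
(¬(φ ⊃ χ) ≡ (φ ∧ χ)) ≡ (((φ ⊃ φ) ⊃ (φ ≡ (φ ∧ φ))) ≡ ¬(¬ψ ≡ ¬χ)) = 4/5 ≡ 3/5 = 4/5
ψ ∧ ψ = 1/5 ∧ 1/5 = 1/5
¬(ψ ∧ ψ) = ¬1/5 = 4/5
¬(ψ ∧ ψ) ≡ φ = 4/5 ≡ 1/5 = 2/5
χ ⊃ ψ = 4/5 ⊃ 1/5 = 2/5
(χ ⊃ ψ) ⊃ χ = 2/5 ⊃ 4/5 = 1
¬ψ = ¬1/5 = 4/5
¬¬ψ = ¬4/5 = 1/5
((χ ⊃ ψ) ⊃ χ) ≡ ¬¬ψ = 1 ≡ 1/5 = 1/5
(¬(ψ ∧ ψ) ≡ φ) ⊃ (((χ ⊃ ψ) ⊃ χ) ≡ ¬¬ψ) = 2/5 ⊃ 1/5 = 4/5
¬((¬(ψ ∧ ψ) ≡ φ) ⊃ (((χ ⊃ ψ) ⊃ χ) ≡ ¬¬ψ)) = ¬4/5 = 1/5
((¬(φ ⊃ χ) ≡ (φ ∧ χ)) ≡ (((φ ⊃ φ) ⊃ (φ ≡ (φ ∧ φ))) ≡ ¬(¬ψ ≡ ¬χ))) ≡ ¬((¬(ψ ∧ ψ) ≡ φ) ⊃ (((χ ⊃ ψ) ⊃ χ) ≡ ¬¬ψ)) = 4/5 ≡ 1/5 = 2/5

2/5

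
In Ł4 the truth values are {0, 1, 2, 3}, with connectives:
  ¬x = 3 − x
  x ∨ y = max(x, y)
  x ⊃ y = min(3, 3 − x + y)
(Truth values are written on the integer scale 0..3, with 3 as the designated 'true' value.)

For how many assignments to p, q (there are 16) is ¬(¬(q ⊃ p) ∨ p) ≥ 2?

5

p = 0, q = 0 ↦ 3  ≥
p = 0, q = 1 ↦ 2  ≥
p = 0, q = 2 ↦ 1  <
p = 0, q = 3 ↦ 0  <
p = 1, q = 0 ↦ 2  ≥
p = 1, q = 1 ↦ 2  ≥
p = 1, q = 2 ↦ 2  ≥
p = 1, q = 3 ↦ 1  <
p = 2, q = 0 ↦ 1  <
p = 2, q = 1 ↦ 1  <
p = 2, q = 2 ↦ 1  <
p = 2, q = 3 ↦ 1  <
p = 3, q = 0 ↦ 0  <
p = 3, q = 1 ↦ 0  <
p = 3, q = 2 ↦ 0  <
p = 3, q = 3 ↦ 0  <
So 5 of the 16 assignments meet the threshold.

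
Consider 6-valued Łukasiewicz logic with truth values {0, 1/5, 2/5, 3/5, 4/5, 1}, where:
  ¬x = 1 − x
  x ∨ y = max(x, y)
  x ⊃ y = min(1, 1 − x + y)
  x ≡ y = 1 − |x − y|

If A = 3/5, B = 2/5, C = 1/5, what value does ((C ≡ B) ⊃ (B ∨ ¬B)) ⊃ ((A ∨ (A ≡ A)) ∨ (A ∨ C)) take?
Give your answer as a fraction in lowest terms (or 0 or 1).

1

C ≡ B = 1/5 ≡ 2/5 = 4/5
¬B = ¬2/5 = 3/5
B ∨ ¬B = 2/5 ∨ 3/5 = 3/5
(C ≡ B) ⊃ (B ∨ ¬B) = 4/5 ⊃ 3/5 = 4/5
A ≡ A = 3/5 ≡ 3/5 = 1
A ∨ (A ≡ A) = 3/5 ∨ 1 = 1
A ∨ C = 3/5 ∨ 1/5 = 3/5
(A ∨ (A ≡ A)) ∨ (A ∨ C) = 1 ∨ 3/5 = 1
((C ≡ B) ⊃ (B ∨ ¬B)) ⊃ ((A ∨ (A ≡ A)) ∨ (A ∨ C)) = 4/5 ⊃ 1 = 1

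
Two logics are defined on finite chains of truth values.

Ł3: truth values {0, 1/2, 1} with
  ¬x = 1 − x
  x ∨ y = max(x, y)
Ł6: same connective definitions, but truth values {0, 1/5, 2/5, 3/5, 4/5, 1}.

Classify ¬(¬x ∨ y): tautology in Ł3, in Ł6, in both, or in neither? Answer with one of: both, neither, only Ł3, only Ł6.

neither

In Ł3: at x = 0, y = 0 the value is 0 — not a tautology.
In Ł6: at x = 0, y = 0 the value is 0 — not a tautology.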